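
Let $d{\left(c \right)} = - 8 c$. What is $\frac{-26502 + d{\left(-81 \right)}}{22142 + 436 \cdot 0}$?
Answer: $- \frac{12927}{11071} \approx -1.1676$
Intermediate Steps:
$\frac{-26502 + d{\left(-81 \right)}}{22142 + 436 \cdot 0} = \frac{-26502 - -648}{22142 + 436 \cdot 0} = \frac{-26502 + 648}{22142 + 0} = - \frac{25854}{22142} = \left(-25854\right) \frac{1}{22142} = - \frac{12927}{11071}$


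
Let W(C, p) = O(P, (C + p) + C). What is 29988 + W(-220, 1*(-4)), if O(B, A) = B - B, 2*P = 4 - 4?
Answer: 29988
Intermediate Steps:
P = 0 (P = (4 - 4)/2 = (1/2)*0 = 0)
O(B, A) = 0
W(C, p) = 0
29988 + W(-220, 1*(-4)) = 29988 + 0 = 29988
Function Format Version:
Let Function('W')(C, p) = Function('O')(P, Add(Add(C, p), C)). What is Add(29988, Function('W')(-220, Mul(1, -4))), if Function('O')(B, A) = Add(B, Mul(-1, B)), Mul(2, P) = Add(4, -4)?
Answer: 29988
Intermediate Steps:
P = 0 (P = Mul(Rational(1, 2), Add(4, -4)) = Mul(Rational(1, 2), 0) = 0)
Function('O')(B, A) = 0
Function('W')(C, p) = 0
Add(29988, Function('W')(-220, Mul(1, -4))) = Add(29988, 0) = 29988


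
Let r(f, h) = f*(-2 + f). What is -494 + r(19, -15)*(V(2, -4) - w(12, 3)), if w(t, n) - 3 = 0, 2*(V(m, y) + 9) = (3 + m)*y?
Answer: -7600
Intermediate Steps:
V(m, y) = -9 + y*(3 + m)/2 (V(m, y) = -9 + ((3 + m)*y)/2 = -9 + (y*(3 + m))/2 = -9 + y*(3 + m)/2)
w(t, n) = 3 (w(t, n) = 3 + 0 = 3)
-494 + r(19, -15)*(V(2, -4) - w(12, 3)) = -494 + (19*(-2 + 19))*((-9 + (3/2)*(-4) + (1/2)*2*(-4)) - 1*3) = -494 + (19*17)*((-9 - 6 - 4) - 3) = -494 + 323*(-19 - 3) = -494 + 323*(-22) = -494 - 7106 = -7600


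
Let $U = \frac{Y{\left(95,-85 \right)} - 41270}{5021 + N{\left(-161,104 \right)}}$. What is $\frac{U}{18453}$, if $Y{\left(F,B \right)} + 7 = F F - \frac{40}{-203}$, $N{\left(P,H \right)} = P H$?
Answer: $\frac{2182372}{14637959119} \approx 0.00014909$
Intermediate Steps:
$N{\left(P,H \right)} = H P$
$Y{\left(F,B \right)} = - \frac{1381}{203} + F^{2}$ ($Y{\left(F,B \right)} = -7 + \left(F F - \frac{40}{-203}\right) = -7 + \left(F^{2} - - \frac{40}{203}\right) = -7 + \left(F^{2} + \frac{40}{203}\right) = -7 + \left(\frac{40}{203} + F^{2}\right) = - \frac{1381}{203} + F^{2}$)
$U = \frac{6547116}{2379769}$ ($U = \frac{\left(- \frac{1381}{203} + 95^{2}\right) - 41270}{5021 + 104 \left(-161\right)} = \frac{\left(- \frac{1381}{203} + 9025\right) - 41270}{5021 - 16744} = \frac{\frac{1830694}{203} - 41270}{-11723} = \left(- \frac{6547116}{203}\right) \left(- \frac{1}{11723}\right) = \frac{6547116}{2379769} \approx 2.7512$)
$\frac{U}{18453} = \frac{6547116}{2379769 \cdot 18453} = \frac{6547116}{2379769} \cdot \frac{1}{18453} = \frac{2182372}{14637959119}$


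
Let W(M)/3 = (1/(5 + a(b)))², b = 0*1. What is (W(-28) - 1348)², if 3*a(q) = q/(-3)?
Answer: 1135487809/625 ≈ 1.8168e+6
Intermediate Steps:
b = 0
a(q) = -q/9 (a(q) = (q/(-3))/3 = (q*(-⅓))/3 = (-q/3)/3 = -q/9)
W(M) = 3/25 (W(M) = 3*(1/(5 - ⅑*0))² = 3*(1/(5 + 0))² = 3*(1/5)² = 3*(⅕)² = 3*(1/25) = 3/25)
(W(-28) - 1348)² = (3/25 - 1348)² = (-33697/25)² = 1135487809/625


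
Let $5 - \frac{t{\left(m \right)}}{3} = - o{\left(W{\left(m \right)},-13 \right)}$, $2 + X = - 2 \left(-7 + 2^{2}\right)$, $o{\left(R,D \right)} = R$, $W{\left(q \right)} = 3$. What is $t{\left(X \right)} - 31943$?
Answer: $-31919$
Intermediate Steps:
$X = 4$ ($X = -2 - 2 \left(-7 + 2^{2}\right) = -2 - 2 \left(-7 + 4\right) = -2 - -6 = -2 + 6 = 4$)
$t{\left(m \right)} = 24$ ($t{\left(m \right)} = 15 - 3 \left(\left(-1\right) 3\right) = 15 - -9 = 15 + 9 = 24$)
$t{\left(X \right)} - 31943 = 24 - 31943 = -31919$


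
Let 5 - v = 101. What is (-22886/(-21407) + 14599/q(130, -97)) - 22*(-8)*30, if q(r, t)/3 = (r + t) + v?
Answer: 21054278101/4045923 ≈ 5203.8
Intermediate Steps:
v = -96 (v = 5 - 1*101 = 5 - 101 = -96)
q(r, t) = -288 + 3*r + 3*t (q(r, t) = 3*((r + t) - 96) = 3*(-96 + r + t) = -288 + 3*r + 3*t)
(-22886/(-21407) + 14599/q(130, -97)) - 22*(-8)*30 = (-22886/(-21407) + 14599/(-288 + 3*130 + 3*(-97))) - 22*(-8)*30 = (-22886*(-1/21407) + 14599/(-288 + 390 - 291)) + 176*30 = (22886/21407 + 14599/(-189)) + 5280 = (22886/21407 + 14599*(-1/189)) + 5280 = (22886/21407 - 14599/189) + 5280 = -308195339/4045923 + 5280 = 21054278101/4045923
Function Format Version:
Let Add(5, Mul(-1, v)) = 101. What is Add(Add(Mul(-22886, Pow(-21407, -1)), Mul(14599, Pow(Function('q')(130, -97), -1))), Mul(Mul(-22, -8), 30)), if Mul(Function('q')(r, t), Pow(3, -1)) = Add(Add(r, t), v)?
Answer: Rational(21054278101, 4045923) ≈ 5203.8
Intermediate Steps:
v = -96 (v = Add(5, Mul(-1, 101)) = Add(5, -101) = -96)
Function('q')(r, t) = Add(-288, Mul(3, r), Mul(3, t)) (Function('q')(r, t) = Mul(3, Add(Add(r, t), -96)) = Mul(3, Add(-96, r, t)) = Add(-288, Mul(3, r), Mul(3, t)))
Add(Add(Mul(-22886, Pow(-21407, -1)), Mul(14599, Pow(Function('q')(130, -97), -1))), Mul(Mul(-22, -8), 30)) = Add(Add(Mul(-22886, Pow(-21407, -1)), Mul(14599, Pow(Add(-288, Mul(3, 130), Mul(3, -97)), -1))), Mul(Mul(-22, -8), 30)) = Add(Add(Mul(-22886, Rational(-1, 21407)), Mul(14599, Pow(Add(-288, 390, -291), -1))), Mul(176, 30)) = Add(Add(Rational(22886, 21407), Mul(14599, Pow(-189, -1))), 5280) = Add(Add(Rational(22886, 21407), Mul(14599, Rational(-1, 189))), 5280) = Add(Add(Rational(22886, 21407), Rational(-14599, 189)), 5280) = Add(Rational(-308195339, 4045923), 5280) = Rational(21054278101, 4045923)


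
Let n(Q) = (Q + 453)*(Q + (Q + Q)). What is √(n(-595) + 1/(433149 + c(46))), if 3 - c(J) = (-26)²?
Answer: √11851971449182799/216238 ≈ 503.46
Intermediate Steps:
c(J) = -673 (c(J) = 3 - 1*(-26)² = 3 - 1*676 = 3 - 676 = -673)
n(Q) = 3*Q*(453 + Q) (n(Q) = (453 + Q)*(Q + 2*Q) = (453 + Q)*(3*Q) = 3*Q*(453 + Q))
√(n(-595) + 1/(433149 + c(46))) = √(3*(-595)*(453 - 595) + 1/(433149 - 673)) = √(3*(-595)*(-142) + 1/432476) = √(253470 + 1/432476) = √(109619691721/432476) = √11851971449182799/216238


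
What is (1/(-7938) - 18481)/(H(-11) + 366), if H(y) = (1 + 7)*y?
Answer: -146702179/2206764 ≈ -66.478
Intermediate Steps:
H(y) = 8*y
(1/(-7938) - 18481)/(H(-11) + 366) = (1/(-7938) - 18481)/(8*(-11) + 366) = (-1/7938 - 18481)/(-88 + 366) = -146702179/7938/278 = -146702179/7938*1/278 = -146702179/2206764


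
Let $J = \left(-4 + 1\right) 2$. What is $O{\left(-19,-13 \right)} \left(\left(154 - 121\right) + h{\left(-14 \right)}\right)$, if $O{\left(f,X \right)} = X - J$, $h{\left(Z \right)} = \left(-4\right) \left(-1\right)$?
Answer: $-259$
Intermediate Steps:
$h{\left(Z \right)} = 4$
$J = -6$ ($J = \left(-3\right) 2 = -6$)
$O{\left(f,X \right)} = 6 + X$ ($O{\left(f,X \right)} = X - -6 = X + 6 = 6 + X$)
$O{\left(-19,-13 \right)} \left(\left(154 - 121\right) + h{\left(-14 \right)}\right) = \left(6 - 13\right) \left(\left(154 - 121\right) + 4\right) = - 7 \left(\left(154 - 121\right) + 4\right) = - 7 \left(33 + 4\right) = \left(-7\right) 37 = -259$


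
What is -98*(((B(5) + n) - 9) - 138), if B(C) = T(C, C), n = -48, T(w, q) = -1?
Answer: 19208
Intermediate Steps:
B(C) = -1
-98*(((B(5) + n) - 9) - 138) = -98*(((-1 - 48) - 9) - 138) = -98*((-49 - 9) - 138) = -98*(-58 - 138) = -98*(-196) = 19208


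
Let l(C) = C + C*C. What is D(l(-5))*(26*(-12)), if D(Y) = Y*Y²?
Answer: -2496000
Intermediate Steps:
l(C) = C + C²
D(Y) = Y³
D(l(-5))*(26*(-12)) = (-5*(1 - 5))³*(26*(-12)) = (-5*(-4))³*(-312) = 20³*(-312) = 8000*(-312) = -2496000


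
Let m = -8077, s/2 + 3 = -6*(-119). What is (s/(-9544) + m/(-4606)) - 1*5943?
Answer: -65295436499/10989916 ≈ -5941.4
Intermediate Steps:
s = 1422 (s = -6 + 2*(-6*(-119)) = -6 + 2*714 = -6 + 1428 = 1422)
(s/(-9544) + m/(-4606)) - 1*5943 = (1422/(-9544) - 8077/(-4606)) - 1*5943 = (1422*(-1/9544) - 8077*(-1/4606)) - 5943 = (-711/4772 + 8077/4606) - 5943 = 17634289/10989916 - 5943 = -65295436499/10989916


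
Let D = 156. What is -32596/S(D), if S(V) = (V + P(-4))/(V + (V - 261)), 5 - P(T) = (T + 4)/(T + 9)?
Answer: -1662396/161 ≈ -10325.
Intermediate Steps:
P(T) = 5 - (4 + T)/(9 + T) (P(T) = 5 - (T + 4)/(T + 9) = 5 - (4 + T)/(9 + T))
S(V) = (5 + V)/(-261 + 2*V) (S(V) = (V + (41 + 4*(-4))/(9 - 4))/(V + (V - 261)) = (V + (41 - 16)/5)/(V + (-261 + V)) = (V + (⅕)*25)/(-261 + 2*V) = (V + 5)/(-261 + 2*V) = (5 + V)/(-261 + 2*V))
-32596/S(D) = -32596*(-261 + 2*156)/(5 + 156) = -32596/(161/(-261 + 312)) = -32596/(161/51) = -32596/((1/51)*161) = -32596/161/51 = -32596*51/161 = -1662396/161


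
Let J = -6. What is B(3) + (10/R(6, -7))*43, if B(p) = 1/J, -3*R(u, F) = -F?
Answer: -7747/42 ≈ -184.45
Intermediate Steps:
R(u, F) = F/3 (R(u, F) = -(-1)*F/3 = F/3)
B(p) = -⅙ (B(p) = 1/(-6) = -⅙)
B(3) + (10/R(6, -7))*43 = -⅙ + (10/(((⅓)*(-7))))*43 = -⅙ + (10/(-7/3))*43 = -⅙ + (10*(-3/7))*43 = -⅙ - 30/7*43 = -⅙ - 1290/7 = -7747/42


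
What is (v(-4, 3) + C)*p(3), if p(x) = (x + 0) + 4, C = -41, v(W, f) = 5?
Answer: -252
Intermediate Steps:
p(x) = 4 + x (p(x) = x + 4 = 4 + x)
(v(-4, 3) + C)*p(3) = (5 - 41)*(4 + 3) = -36*7 = -252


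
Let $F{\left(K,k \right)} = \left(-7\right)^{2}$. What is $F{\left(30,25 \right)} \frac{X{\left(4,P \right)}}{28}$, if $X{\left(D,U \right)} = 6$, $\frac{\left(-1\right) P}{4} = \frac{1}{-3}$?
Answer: $\frac{21}{2} \approx 10.5$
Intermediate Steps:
$F{\left(K,k \right)} = 49$
$P = \frac{4}{3}$ ($P = - \frac{4}{-3} = \left(-4\right) \left(- \frac{1}{3}\right) = \frac{4}{3} \approx 1.3333$)
$F{\left(30,25 \right)} \frac{X{\left(4,P \right)}}{28} = 49 \cdot \frac{6}{28} = 49 \cdot 6 \cdot \frac{1}{28} = 49 \cdot \frac{3}{14} = \frac{21}{2}$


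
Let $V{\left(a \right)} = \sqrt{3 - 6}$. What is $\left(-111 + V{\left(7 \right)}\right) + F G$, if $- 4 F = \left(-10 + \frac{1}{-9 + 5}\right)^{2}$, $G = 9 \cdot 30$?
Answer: $- \frac{230487}{32} + i \sqrt{3} \approx -7202.7 + 1.732 i$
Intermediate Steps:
$G = 270$
$V{\left(a \right)} = i \sqrt{3}$ ($V{\left(a \right)} = \sqrt{-3} = i \sqrt{3}$)
$F = - \frac{1681}{64}$ ($F = - \frac{\left(-10 + \frac{1}{-9 + 5}\right)^{2}}{4} = - \frac{\left(-10 + \frac{1}{-4}\right)^{2}}{4} = - \frac{\left(-10 - \frac{1}{4}\right)^{2}}{4} = - \frac{\left(- \frac{41}{4}\right)^{2}}{4} = \left(- \frac{1}{4}\right) \frac{1681}{16} = - \frac{1681}{64} \approx -26.266$)
$\left(-111 + V{\left(7 \right)}\right) + F G = \left(-111 + i \sqrt{3}\right) - \frac{226935}{32} = - \frac{230487}{32} + i \sqrt{3}$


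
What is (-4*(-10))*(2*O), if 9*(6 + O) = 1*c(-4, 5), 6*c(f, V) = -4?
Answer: -13120/27 ≈ -485.93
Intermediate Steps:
c(f, V) = -2/3 (c(f, V) = (1/6)*(-4) = -2/3)
O = -164/27 (O = -6 + (1*(-2/3))/9 = -6 + (1/9)*(-2/3) = -6 - 2/27 = -164/27 ≈ -6.0741)
(-4*(-10))*(2*O) = (-4*(-10))*(2*(-164/27)) = 40*(-328/27) = -13120/27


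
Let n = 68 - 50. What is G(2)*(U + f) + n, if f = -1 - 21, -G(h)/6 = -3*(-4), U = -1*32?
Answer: 3906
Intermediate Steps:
U = -32
G(h) = -72 (G(h) = -(-18)*(-4) = -6*12 = -72)
f = -22
n = 18
G(2)*(U + f) + n = -72*(-32 - 22) + 18 = -72*(-54) + 18 = 3888 + 18 = 3906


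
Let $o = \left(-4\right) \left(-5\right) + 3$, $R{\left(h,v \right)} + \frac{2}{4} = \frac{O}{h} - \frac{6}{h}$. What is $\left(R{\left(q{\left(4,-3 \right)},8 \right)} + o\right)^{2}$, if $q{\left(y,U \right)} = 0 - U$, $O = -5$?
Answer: $\frac{12769}{36} \approx 354.69$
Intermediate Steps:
$q{\left(y,U \right)} = - U$
$R{\left(h,v \right)} = - \frac{1}{2} - \frac{11}{h}$
$o = 23$ ($o = 20 + 3 = 23$)
$\left(R{\left(q{\left(4,-3 \right)},8 \right)} + o\right)^{2} = \left(\frac{-22 - \left(-1\right) \left(-3\right)}{2 \left(\left(-1\right) \left(-3\right)\right)} + 23\right)^{2} = \left(\frac{-22 - 3}{2 \cdot 3} + 23\right)^{2} = \left(\frac{1}{2} \cdot \frac{1}{3} \left(-22 - 3\right) + 23\right)^{2} = \left(\frac{1}{2} \cdot \frac{1}{3} \left(-25\right) + 23\right)^{2} = \left(- \frac{25}{6} + 23\right)^{2} = \left(\frac{113}{6}\right)^{2} = \frac{12769}{36}$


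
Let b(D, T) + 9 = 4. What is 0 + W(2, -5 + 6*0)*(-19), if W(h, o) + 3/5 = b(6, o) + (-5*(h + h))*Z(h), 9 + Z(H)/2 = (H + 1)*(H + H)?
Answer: 11932/5 ≈ 2386.4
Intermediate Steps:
b(D, T) = -5 (b(D, T) = -9 + 4 = -5)
Z(H) = -18 + 4*H*(1 + H) (Z(H) = -18 + 2*((H + 1)*(H + H)) = -18 + 2*((1 + H)*(2*H)) = -18 + 2*(2*H*(1 + H)) = -18 + 4*H*(1 + H))
W(h, o) = -28/5 - 10*h*(-18 + 4*h + 4*h**2) (W(h, o) = -3/5 + (-5 + (-5*(h + h))*(-18 + 4*h + 4*h**2)) = -3/5 + (-5 + (-10*h)*(-18 + 4*h + 4*h**2)) = -3/5 + (-5 - 10*h*(-18 + 4*h + 4*h**2)) = -28/5 - 10*h*(-18 + 4*h + 4*h**2))
0 + W(2, -5 + 6*0)*(-19) = 0 + (-28/5 - 40*2**2 - 40*2**3 + 180*2)*(-19) = 0 + (-28/5 - 40*4 - 40*8 + 360)*(-19) = 0 + (-28/5 - 160 - 320 + 360)*(-19) = 0 - 628/5*(-19) = 0 + 11932/5 = 11932/5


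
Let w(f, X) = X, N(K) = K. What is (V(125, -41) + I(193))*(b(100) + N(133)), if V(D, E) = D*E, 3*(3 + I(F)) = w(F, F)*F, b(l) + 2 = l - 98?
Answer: 2908045/3 ≈ 9.6935e+5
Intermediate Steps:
b(l) = -100 + l (b(l) = -2 + (l - 98) = -2 + (-98 + l) = -100 + l)
I(F) = -3 + F²/3 (I(F) = -3 + (F*F)/3 = -3 + F²/3)
(V(125, -41) + I(193))*(b(100) + N(133)) = (125*(-41) + (-3 + (⅓)*193²))*((-100 + 100) + 133) = (-5125 + (-3 + (⅓)*37249))*(0 + 133) = (-5125 + (-3 + 37249/3))*133 = (-5125 + 37240/3)*133 = (21865/3)*133 = 2908045/3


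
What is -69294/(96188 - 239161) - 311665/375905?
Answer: -3702343795/10748853113 ≈ -0.34444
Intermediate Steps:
-69294/(96188 - 239161) - 311665/375905 = -69294/(-142973) - 311665*1/375905 = -69294*(-1/142973) - 62333/75181 = 69294/142973 - 62333/75181 = -3702343795/10748853113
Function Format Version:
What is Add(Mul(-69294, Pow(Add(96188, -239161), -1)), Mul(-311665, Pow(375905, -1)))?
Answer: Rational(-3702343795, 10748853113) ≈ -0.34444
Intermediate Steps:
Add(Mul(-69294, Pow(Add(96188, -239161), -1)), Mul(-311665, Pow(375905, -1))) = Add(Mul(-69294, Pow(-142973, -1)), Mul(-311665, Rational(1, 375905))) = Add(Mul(-69294, Rational(-1, 142973)), Rational(-62333, 75181)) = Add(Rational(69294, 142973), Rational(-62333, 75181)) = Rational(-3702343795, 10748853113)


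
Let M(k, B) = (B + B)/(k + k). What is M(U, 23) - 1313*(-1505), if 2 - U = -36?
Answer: 75090493/38 ≈ 1.9761e+6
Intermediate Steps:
U = 38 (U = 2 - 1*(-36) = 2 + 36 = 38)
M(k, B) = B/k (M(k, B) = (2*B)/((2*k)) = (2*B)*(1/(2*k)) = B/k)
M(U, 23) - 1313*(-1505) = 23/38 - 1313*(-1505) = 23*(1/38) + 1976065 = 23/38 + 1976065 = 75090493/38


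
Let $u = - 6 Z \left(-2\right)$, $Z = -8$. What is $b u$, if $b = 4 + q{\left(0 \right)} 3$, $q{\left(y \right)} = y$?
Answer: $-384$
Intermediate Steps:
$u = -96$ ($u = \left(-6\right) \left(-8\right) \left(-2\right) = 48 \left(-2\right) = -96$)
$b = 4$ ($b = 4 + 0 \cdot 3 = 4 + 0 = 4$)
$b u = 4 \left(-96\right) = -384$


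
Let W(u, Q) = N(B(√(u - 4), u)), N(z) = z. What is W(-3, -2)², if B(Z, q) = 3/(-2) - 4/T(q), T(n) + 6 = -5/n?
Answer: 225/676 ≈ 0.33284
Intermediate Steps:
T(n) = -6 - 5/n
B(Z, q) = -3/2 - 4/(-6 - 5/q) (B(Z, q) = 3/(-2) - 4/(-6 - 5/q) = 3*(-½) - 4/(-6 - 5/q) = -3/2 - 4/(-6 - 5/q))
W(u, Q) = 5*(-3 - 2*u)/(2*(5 + 6*u))
W(-3, -2)² = (5*(-3 - 2*(-3))/(2*(5 + 6*(-3))))² = (5*(-3 + 6)/(2*(5 - 18)))² = ((5/2)*3/(-13))² = ((5/2)*(-1/13)*3)² = (-15/26)² = 225/676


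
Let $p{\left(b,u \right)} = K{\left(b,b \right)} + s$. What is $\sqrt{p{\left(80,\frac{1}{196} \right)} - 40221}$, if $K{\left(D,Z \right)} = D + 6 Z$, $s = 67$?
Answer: $i \sqrt{39594} \approx 198.98 i$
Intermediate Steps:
$p{\left(b,u \right)} = 67 + 7 b$ ($p{\left(b,u \right)} = \left(b + 6 b\right) + 67 = 7 b + 67 = 67 + 7 b$)
$\sqrt{p{\left(80,\frac{1}{196} \right)} - 40221} = \sqrt{\left(67 + 7 \cdot 80\right) - 40221} = \sqrt{\left(67 + 560\right) - 40221} = \sqrt{627 - 40221} = \sqrt{-39594} = i \sqrt{39594}$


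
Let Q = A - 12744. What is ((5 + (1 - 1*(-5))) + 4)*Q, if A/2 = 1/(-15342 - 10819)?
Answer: -5000936790/26161 ≈ -1.9116e+5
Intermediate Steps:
A = -2/26161 (A = 2/(-15342 - 10819) = 2/(-26161) = 2*(-1/26161) = -2/26161 ≈ -7.6450e-5)
Q = -333395786/26161 (Q = -2/26161 - 12744 = -333395786/26161 ≈ -12744.)
((5 + (1 - 1*(-5))) + 4)*Q = ((5 + (1 - 1*(-5))) + 4)*(-333395786/26161) = ((5 + (1 + 5)) + 4)*(-333395786/26161) = ((5 + 6) + 4)*(-333395786/26161) = (11 + 4)*(-333395786/26161) = 15*(-333395786/26161) = -5000936790/26161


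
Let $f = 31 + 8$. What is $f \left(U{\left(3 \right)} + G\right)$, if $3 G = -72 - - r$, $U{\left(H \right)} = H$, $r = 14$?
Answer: $-637$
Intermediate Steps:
$f = 39$
$G = - \frac{58}{3}$ ($G = \frac{-72 - \left(-1\right) 14}{3} = \frac{-72 - -14}{3} = \frac{-72 + 14}{3} = \frac{1}{3} \left(-58\right) = - \frac{58}{3} \approx -19.333$)
$f \left(U{\left(3 \right)} + G\right) = 39 \left(3 - \frac{58}{3}\right) = 39 \left(- \frac{49}{3}\right) = -637$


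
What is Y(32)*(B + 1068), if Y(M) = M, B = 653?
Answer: 55072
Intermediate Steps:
Y(32)*(B + 1068) = 32*(653 + 1068) = 32*1721 = 55072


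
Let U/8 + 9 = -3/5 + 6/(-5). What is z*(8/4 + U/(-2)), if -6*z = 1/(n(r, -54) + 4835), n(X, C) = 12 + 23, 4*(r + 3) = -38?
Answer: -113/73050 ≈ -0.0015469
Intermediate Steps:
r = -25/2 (r = -3 + (¼)*(-38) = -3 - 19/2 = -25/2 ≈ -12.500)
n(X, C) = 35
z = -1/29220 (z = -1/(6*(35 + 4835)) = -⅙/4870 = -⅙*1/4870 = -1/29220 ≈ -3.4223e-5)
U = -432/5 (U = -72 + 8*(-3/5 + 6/(-5)) = -72 + 8*(-3*⅕ + 6*(-⅕)) = -72 + 8*(-⅗ - 6/5) = -72 + 8*(-9/5) = -72 - 72/5 = -432/5 ≈ -86.400)
z*(8/4 + U/(-2)) = -(8/4 - 432/5/(-2))/29220 = -(8*(¼) - 432/5*(-½))/29220 = -(2 + 216/5)/29220 = -1/29220*226/5 = -113/73050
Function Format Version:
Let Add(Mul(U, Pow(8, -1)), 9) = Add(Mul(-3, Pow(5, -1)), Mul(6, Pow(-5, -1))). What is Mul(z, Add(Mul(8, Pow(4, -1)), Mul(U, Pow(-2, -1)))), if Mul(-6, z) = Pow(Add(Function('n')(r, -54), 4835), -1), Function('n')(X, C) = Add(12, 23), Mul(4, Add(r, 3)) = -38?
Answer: Rational(-113, 73050) ≈ -0.0015469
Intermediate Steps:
r = Rational(-25, 2) (r = Add(-3, Mul(Rational(1, 4), -38)) = Add(-3, Rational(-19, 2)) = Rational(-25, 2) ≈ -12.500)
Function('n')(X, C) = 35
z = Rational(-1, 29220) (z = Mul(Rational(-1, 6), Pow(Add(35, 4835), -1)) = Mul(Rational(-1, 6), Pow(4870, -1)) = Mul(Rational(-1, 6), Rational(1, 4870)) = Rational(-1, 29220) ≈ -3.4223e-5)
U = Rational(-432, 5) (U = Add(-72, Mul(8, Add(Mul(-3, Pow(5, -1)), Mul(6, Pow(-5, -1))))) = Add(-72, Mul(8, Add(Mul(-3, Rational(1, 5)), Mul(6, Rational(-1, 5))))) = Add(-72, Mul(8, Add(Rational(-3, 5), Rational(-6, 5)))) = Add(-72, Mul(8, Rational(-9, 5))) = Add(-72, Rational(-72, 5)) = Rational(-432, 5) ≈ -86.400)
Mul(z, Add(Mul(8, Pow(4, -1)), Mul(U, Pow(-2, -1)))) = Mul(Rational(-1, 29220), Add(Mul(8, Pow(4, -1)), Mul(Rational(-432, 5), Pow(-2, -1)))) = Mul(Rational(-1, 29220), Add(Mul(8, Rational(1, 4)), Mul(Rational(-432, 5), Rational(-1, 2)))) = Mul(Rational(-1, 29220), Add(2, Rational(216, 5))) = Mul(Rational(-1, 29220), Rational(226, 5)) = Rational(-113, 73050)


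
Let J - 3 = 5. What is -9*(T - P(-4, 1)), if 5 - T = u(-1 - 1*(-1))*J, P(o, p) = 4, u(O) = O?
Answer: -9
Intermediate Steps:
J = 8 (J = 3 + 5 = 8)
T = 5 (T = 5 - (-1 - 1*(-1))*8 = 5 - (-1 + 1)*8 = 5 - 0*8 = 5 - 1*0 = 5 + 0 = 5)
-9*(T - P(-4, 1)) = -9*(5 - 1*4) = -9*(5 - 4) = -9*1 = -9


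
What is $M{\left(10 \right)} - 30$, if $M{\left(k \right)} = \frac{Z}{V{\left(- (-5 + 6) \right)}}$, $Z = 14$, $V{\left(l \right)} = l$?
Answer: $-44$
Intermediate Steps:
$M{\left(k \right)} = -14$ ($M{\left(k \right)} = \frac{14}{\left(-1\right) \left(-5 + 6\right)} = \frac{14}{\left(-1\right) 1} = \frac{14}{-1} = 14 \left(-1\right) = -14$)
$M{\left(10 \right)} - 30 = -14 - 30 = -44$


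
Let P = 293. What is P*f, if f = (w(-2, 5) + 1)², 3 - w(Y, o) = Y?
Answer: 10548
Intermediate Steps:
w(Y, o) = 3 - Y
f = 36 (f = ((3 - 1*(-2)) + 1)² = ((3 + 2) + 1)² = (5 + 1)² = 6² = 36)
P*f = 293*36 = 10548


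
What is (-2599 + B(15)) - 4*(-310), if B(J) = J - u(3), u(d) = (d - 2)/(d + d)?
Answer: -8065/6 ≈ -1344.2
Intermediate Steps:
u(d) = (-2 + d)/(2*d) (u(d) = (-2 + d)/((2*d)) = (-2 + d)*(1/(2*d)) = (-2 + d)/(2*d))
B(J) = -⅙ + J (B(J) = J - (-2 + 3)/(2*3) = J - 1/(2*3) = J - 1*⅙ = J - ⅙ = -⅙ + J)
(-2599 + B(15)) - 4*(-310) = (-2599 + (-⅙ + 15)) - 4*(-310) = (-2599 + 89/6) + 1240 = -15505/6 + 1240 = -8065/6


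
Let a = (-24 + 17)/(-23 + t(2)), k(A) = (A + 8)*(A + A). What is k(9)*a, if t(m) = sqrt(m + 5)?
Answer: 2737/29 + 119*sqrt(7)/29 ≈ 105.24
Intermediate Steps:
t(m) = sqrt(5 + m)
k(A) = 2*A*(8 + A) (k(A) = (8 + A)*(2*A) = 2*A*(8 + A))
a = -7/(-23 + sqrt(7)) (a = (-24 + 17)/(-23 + sqrt(5 + 2)) = -7/(-23 + sqrt(7)) ≈ 0.34391)
k(9)*a = (2*9*(8 + 9))*(161/522 + 7*sqrt(7)/522) = (2*9*17)*(161/522 + 7*sqrt(7)/522) = 306*(161/522 + 7*sqrt(7)/522) = 2737/29 + 119*sqrt(7)/29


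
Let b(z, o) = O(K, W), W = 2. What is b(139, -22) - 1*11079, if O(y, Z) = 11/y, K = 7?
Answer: -77542/7 ≈ -11077.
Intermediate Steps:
b(z, o) = 11/7
b(139, -22) - 1*11079 = 11/7 - 1*11079 = 11/7 - 11079 = -77542/7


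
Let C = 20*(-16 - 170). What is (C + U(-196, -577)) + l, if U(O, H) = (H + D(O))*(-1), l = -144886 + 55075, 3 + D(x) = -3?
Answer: -92948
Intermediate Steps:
D(x) = -6 (D(x) = -3 - 3 = -6)
C = -3720 (C = 20*(-186) = -3720)
l = -89811
U(O, H) = 6 - H (U(O, H) = (H - 6)*(-1) = (-6 + H)*(-1) = 6 - H)
(C + U(-196, -577)) + l = (-3720 + (6 - 1*(-577))) - 89811 = (-3720 + (6 + 577)) - 89811 = (-3720 + 583) - 89811 = -3137 - 89811 = -92948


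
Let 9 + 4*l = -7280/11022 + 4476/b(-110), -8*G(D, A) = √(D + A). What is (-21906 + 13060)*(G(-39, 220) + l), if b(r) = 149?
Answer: -74017246375/1642278 + 4423*√181/4 ≈ -30194.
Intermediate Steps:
G(D, A) = -√(A + D)/8 (G(D, A) = -√(D + A)/8 = -√(A + D)/8)
l = 16734625/3284556 (l = -9/4 + (-7280/11022 + 4476/149)/4 = -9/4 + (-7280*1/11022 + 4476*(1/149))/4 = -9/4 + (-3640/5511 + 4476/149)/4 = -9/4 + (¼)*(24124876/821139) = -9/4 + 6031219/821139 = 16734625/3284556 ≈ 5.0949)
(-21906 + 13060)*(G(-39, 220) + l) = (-21906 + 13060)*(-√(220 - 39)/8 + 16734625/3284556) = -8846*(-√181/8 + 16734625/3284556) = -8846*(16734625/3284556 - √181/8) = -74017246375/1642278 + 4423*√181/4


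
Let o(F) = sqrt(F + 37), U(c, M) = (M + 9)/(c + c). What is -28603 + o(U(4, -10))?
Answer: -28603 + sqrt(590)/4 ≈ -28597.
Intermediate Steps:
U(c, M) = (9 + M)/(2*c) (U(c, M) = (9 + M)/((2*c)) = (9 + M)*(1/(2*c)) = (9 + M)/(2*c))
o(F) = sqrt(37 + F)
-28603 + o(U(4, -10)) = -28603 + sqrt(37 + (1/2)*(9 - 10)/4) = -28603 + sqrt(37 + (1/2)*(1/4)*(-1)) = -28603 + sqrt(37 - 1/8) = -28603 + sqrt(295/8) = -28603 + sqrt(590)/4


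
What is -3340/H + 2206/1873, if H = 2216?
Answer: -341831/1037642 ≈ -0.32943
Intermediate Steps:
-3340/H + 2206/1873 = -3340/2216 + 2206/1873 = -3340*1/2216 + 2206*(1/1873) = -835/554 + 2206/1873 = -341831/1037642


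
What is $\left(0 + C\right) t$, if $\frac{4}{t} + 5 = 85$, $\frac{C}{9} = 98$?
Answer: $\frac{441}{10} \approx 44.1$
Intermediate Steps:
$C = 882$ ($C = 9 \cdot 98 = 882$)
$t = \frac{1}{20}$ ($t = \frac{4}{-5 + 85} = \frac{4}{80} = 4 \cdot \frac{1}{80} = \frac{1}{20} \approx 0.05$)
$\left(0 + C\right) t = \left(0 + 882\right) \frac{1}{20} = 882 \cdot \frac{1}{20} = \frac{441}{10}$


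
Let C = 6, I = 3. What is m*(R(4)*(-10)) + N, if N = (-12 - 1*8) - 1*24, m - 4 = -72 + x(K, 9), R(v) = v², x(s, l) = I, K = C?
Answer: 10356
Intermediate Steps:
K = 6
x(s, l) = 3
m = -65 (m = 4 + (-72 + 3) = 4 - 69 = -65)
N = -44 (N = (-12 - 8) - 24 = -20 - 24 = -44)
m*(R(4)*(-10)) + N = -65*4²*(-10) - 44 = -1040*(-10) - 44 = -65*(-160) - 44 = 10400 - 44 = 10356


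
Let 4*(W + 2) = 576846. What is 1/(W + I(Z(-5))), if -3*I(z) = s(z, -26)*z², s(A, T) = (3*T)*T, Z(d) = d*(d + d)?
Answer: -2/3091581 ≈ -6.4692e-7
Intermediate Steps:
W = 288419/2 (W = -2 + (¼)*576846 = -2 + 288423/2 = 288419/2 ≈ 1.4421e+5)
Z(d) = 2*d² (Z(d) = d*(2*d) = 2*d²)
s(A, T) = 3*T²
I(z) = -676*z² (I(z) = -3*(-26)²*z²/3 = -3*676*z²/3 = -676*z²)
1/(W + I(Z(-5))) = 1/(288419/2 - 676*(2*(-5)²)²) = 1/(288419/2 - 676*(2*25)²) = 1/(288419/2 - 676*50²) = 1/(288419/2 - 676*2500) = 1/(288419/2 - 1690000) = 1/(-3091581/2) = -2/3091581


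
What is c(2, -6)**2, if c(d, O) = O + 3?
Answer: 9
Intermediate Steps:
c(d, O) = 3 + O
c(2, -6)**2 = (3 - 6)**2 = (-3)**2 = 9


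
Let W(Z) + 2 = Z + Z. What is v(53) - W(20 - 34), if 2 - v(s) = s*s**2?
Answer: -148845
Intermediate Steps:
v(s) = 2 - s**3 (v(s) = 2 - s*s**2 = 2 - s**3)
W(Z) = -2 + 2*Z (W(Z) = -2 + (Z + Z) = -2 + 2*Z)
v(53) - W(20 - 34) = (2 - 1*53**3) - (-2 + 2*(20 - 34)) = (2 - 1*148877) - (-2 + 2*(-14)) = (2 - 148877) - (-2 - 28) = -148875 - 1*(-30) = -148875 + 30 = -148845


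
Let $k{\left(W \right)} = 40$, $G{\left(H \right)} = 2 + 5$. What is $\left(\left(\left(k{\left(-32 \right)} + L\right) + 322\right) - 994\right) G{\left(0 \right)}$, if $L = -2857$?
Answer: $-24423$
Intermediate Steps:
$G{\left(H \right)} = 7$
$\left(\left(\left(k{\left(-32 \right)} + L\right) + 322\right) - 994\right) G{\left(0 \right)} = \left(\left(\left(40 - 2857\right) + 322\right) - 994\right) 7 = \left(\left(-2817 + 322\right) - 994\right) 7 = \left(-2495 - 994\right) 7 = \left(-3489\right) 7 = -24423$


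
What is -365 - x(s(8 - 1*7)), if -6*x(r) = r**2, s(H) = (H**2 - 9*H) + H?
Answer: -2141/6 ≈ -356.83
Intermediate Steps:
s(H) = H**2 - 8*H
x(r) = -r**2/6
-365 - x(s(8 - 1*7)) = -365 - (-1)*((8 - 1*7)*(-8 + (8 - 1*7)))**2/6 = -365 - (-1)*((8 - 7)*(-8 + (8 - 7)))**2/6 = -365 - (-1)*(1*(-8 + 1))**2/6 = -365 - (-1)*(1*(-7))**2/6 = -365 - (-1)*(-7)**2/6 = -365 - (-1)*49/6 = -365 - 1*(-49/6) = -365 + 49/6 = -2141/6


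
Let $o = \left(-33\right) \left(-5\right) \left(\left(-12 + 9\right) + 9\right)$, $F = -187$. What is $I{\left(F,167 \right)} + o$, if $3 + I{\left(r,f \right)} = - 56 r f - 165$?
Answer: $1749646$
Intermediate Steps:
$I{\left(r,f \right)} = -168 - 56 f r$ ($I{\left(r,f \right)} = -3 + \left(- 56 r f - 165\right) = -3 - \left(165 + 56 f r\right) = -168 - 56 f r$)
$o = 990$ ($o = 165 \left(-3 + 9\right) = 165 \cdot 6 = 990$)
$I{\left(F,167 \right)} + o = \left(-168 - 9352 \left(-187\right)\right) + 990 = \left(-168 + 1748824\right) + 990 = 1748656 + 990 = 1749646$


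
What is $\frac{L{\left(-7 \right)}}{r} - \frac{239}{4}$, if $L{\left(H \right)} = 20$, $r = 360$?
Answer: $- \frac{2149}{36} \approx -59.694$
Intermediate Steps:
$\frac{L{\left(-7 \right)}}{r} - \frac{239}{4} = \frac{20}{360} - \frac{239}{4} = 20 \cdot \frac{1}{360} - \frac{239}{4} = \frac{1}{18} - \frac{239}{4} = - \frac{2149}{36}$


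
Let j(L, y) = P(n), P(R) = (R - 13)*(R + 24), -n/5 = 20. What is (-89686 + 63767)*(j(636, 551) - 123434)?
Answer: 2976693474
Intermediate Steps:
n = -100 (n = -5*20 = -100)
P(R) = (-13 + R)*(24 + R)
j(L, y) = 8588 (j(L, y) = -312 + (-100)**2 + 11*(-100) = -312 + 10000 - 1100 = 8588)
(-89686 + 63767)*(j(636, 551) - 123434) = (-89686 + 63767)*(8588 - 123434) = -25919*(-114846) = 2976693474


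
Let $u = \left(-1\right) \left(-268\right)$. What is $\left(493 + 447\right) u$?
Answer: $251920$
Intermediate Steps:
$u = 268$
$\left(493 + 447\right) u = \left(493 + 447\right) 268 = 940 \cdot 268 = 251920$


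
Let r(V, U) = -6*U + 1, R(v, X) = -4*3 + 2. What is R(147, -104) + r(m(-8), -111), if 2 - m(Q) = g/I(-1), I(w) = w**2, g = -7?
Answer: 657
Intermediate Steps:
R(v, X) = -10 (R(v, X) = -12 + 2 = -10)
m(Q) = 9 (m(Q) = 2 - (-7)/((-1)**2) = 2 - (-7)/1 = 2 - (-7) = 2 - 1*(-7) = 2 + 7 = 9)
r(V, U) = 1 - 6*U
R(147, -104) + r(m(-8), -111) = -10 + (1 - 6*(-111)) = -10 + (1 + 666) = -10 + 667 = 657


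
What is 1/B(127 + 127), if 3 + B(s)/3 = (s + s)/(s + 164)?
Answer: -209/1119 ≈ -0.18677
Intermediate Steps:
B(s) = -9 + 6*s/(164 + s) (B(s) = -9 + 3*((s + s)/(s + 164)) = -9 + 3*((2*s)/(164 + s)) = -9 + 3*(2*s/(164 + s)) = -9 + 6*s/(164 + s))
1/B(127 + 127) = 1/(3*(-492 - (127 + 127))/(164 + (127 + 127))) = 1/(3*(-492 - 1*254)/(164 + 254)) = 1/(3*(-492 - 254)/418) = 1/(3*(1/418)*(-746)) = 1/(-1119/209) = -209/1119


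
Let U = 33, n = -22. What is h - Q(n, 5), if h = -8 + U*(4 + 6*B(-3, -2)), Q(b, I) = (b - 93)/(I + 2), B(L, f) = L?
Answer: -3175/7 ≈ -453.57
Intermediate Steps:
Q(b, I) = (-93 + b)/(2 + I)
h = -470 (h = -8 + 33*(4 + 6*(-3)) = -8 + 33*(4 - 18) = -8 + 33*(-14) = -8 - 462 = -470)
h - Q(n, 5) = -470 - (-93 - 22)/(2 + 5) = -470 - (-115)/7 = -470 - 1*(-115/7) = -470 + 115/7 = -3175/7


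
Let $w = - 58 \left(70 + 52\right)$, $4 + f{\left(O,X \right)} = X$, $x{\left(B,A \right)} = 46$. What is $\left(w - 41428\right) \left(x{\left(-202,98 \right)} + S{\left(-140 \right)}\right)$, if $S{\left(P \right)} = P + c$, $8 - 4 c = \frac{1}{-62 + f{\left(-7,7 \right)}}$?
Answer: $\frac{263267586}{59} \approx 4.4622 \cdot 10^{6}$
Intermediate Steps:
$f{\left(O,X \right)} = -4 + X$
$w = -7076$ ($w = \left(-58\right) 122 = -7076$)
$c = \frac{473}{236}$ ($c = 2 - \frac{1}{4 \left(-62 + \left(-4 + 7\right)\right)} = 2 - \frac{1}{4 \left(-62 + 3\right)} = 2 - \frac{1}{4 \left(-59\right)} = 2 - - \frac{1}{236} = 2 + \frac{1}{236} = \frac{473}{236} \approx 2.0042$)
$S{\left(P \right)} = \frac{473}{236} + P$ ($S{\left(P \right)} = P + \frac{473}{236} = \frac{473}{236} + P$)
$\left(w - 41428\right) \left(x{\left(-202,98 \right)} + S{\left(-140 \right)}\right) = \left(-7076 - 41428\right) \left(46 + \left(\frac{473}{236} - 140\right)\right) = - 48504 \left(46 - \frac{32567}{236}\right) = \left(-48504\right) \left(- \frac{21711}{236}\right) = \frac{263267586}{59}$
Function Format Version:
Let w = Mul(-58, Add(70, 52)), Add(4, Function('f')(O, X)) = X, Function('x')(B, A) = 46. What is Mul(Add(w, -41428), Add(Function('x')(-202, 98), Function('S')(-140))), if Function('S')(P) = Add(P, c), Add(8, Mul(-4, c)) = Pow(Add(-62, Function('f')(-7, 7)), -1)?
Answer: Rational(263267586, 59) ≈ 4.4622e+6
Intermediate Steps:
Function('f')(O, X) = Add(-4, X)
w = -7076 (w = Mul(-58, 122) = -7076)
c = Rational(473, 236) (c = Add(2, Mul(Rational(-1, 4), Pow(Add(-62, Add(-4, 7)), -1))) = Add(2, Mul(Rational(-1, 4), Pow(Add(-62, 3), -1))) = Add(2, Mul(Rational(-1, 4), Pow(-59, -1))) = Add(2, Mul(Rational(-1, 4), Rational(-1, 59))) = Add(2, Rational(1, 236)) = Rational(473, 236) ≈ 2.0042)
Function('S')(P) = Add(Rational(473, 236), P) (Function('S')(P) = Add(P, Rational(473, 236)) = Add(Rational(473, 236), P))
Mul(Add(w, -41428), Add(Function('x')(-202, 98), Function('S')(-140))) = Mul(Add(-7076, -41428), Add(46, Add(Rational(473, 236), -140))) = Mul(-48504, Add(46, Rational(-32567, 236))) = Mul(-48504, Rational(-21711, 236)) = Rational(263267586, 59)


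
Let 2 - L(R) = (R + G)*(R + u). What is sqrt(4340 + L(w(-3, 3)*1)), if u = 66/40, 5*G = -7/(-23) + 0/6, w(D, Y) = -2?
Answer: sqrt(229655897)/230 ≈ 65.889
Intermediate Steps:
G = 7/115 (G = (-7/(-23) + 0/6)/5 = (-7*(-1/23) + 0*(1/6))/5 = (7/23 + 0)/5 = (1/5)*(7/23) = 7/115 ≈ 0.060870)
u = 33/20 (u = 66*(1/40) = 33/20 ≈ 1.6500)
L(R) = 2 - (7/115 + R)*(33/20 + R) (L(R) = 2 - (R + 7/115)*(R + 33/20) = 2 - (7/115 + R)*(33/20 + R))
sqrt(4340 + L(w(-3, 3)*1)) = sqrt(4340 + (4369/2300 - (-2*1)**2 - (-787)/230)) = sqrt(4340 + (4369/2300 - 1*(-2)**2 - 787/460*(-2))) = sqrt(4340 + (4369/2300 - 1*4 + 787/230)) = sqrt(4340 + (4369/2300 - 4 + 787/230)) = sqrt(4340 + 3039/2300) = sqrt(9985039/2300) = sqrt(229655897)/230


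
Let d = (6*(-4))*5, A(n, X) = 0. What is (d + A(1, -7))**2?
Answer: 14400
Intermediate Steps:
d = -120 (d = -24*5 = -120)
(d + A(1, -7))**2 = (-120 + 0)**2 = (-120)**2 = 14400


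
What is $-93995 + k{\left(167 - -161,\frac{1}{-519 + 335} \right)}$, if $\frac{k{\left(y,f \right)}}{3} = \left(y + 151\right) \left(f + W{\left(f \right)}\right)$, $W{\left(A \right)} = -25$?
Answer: $- \frac{23906717}{184} \approx -1.2993 \cdot 10^{5}$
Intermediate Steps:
$k{\left(y,f \right)} = 3 \left(-25 + f\right) \left(151 + y\right)$ ($k{\left(y,f \right)} = 3 \left(y + 151\right) \left(f - 25\right) = 3 \left(151 + y\right) \left(-25 + f\right) = 3 \left(-25 + f\right) \left(151 + y\right)$)
$-93995 + k{\left(167 - -161,\frac{1}{-519 + 335} \right)} = -93995 + \left(-11325 - 75 \left(167 - -161\right) + \frac{453}{-519 + 335} + \frac{3 \left(167 - -161\right)}{-519 + 335}\right) = -93995 + \left(-11325 - 75 \left(167 + 161\right) + \frac{453}{-184} + \frac{3 \left(167 + 161\right)}{-184}\right) = -93995 + \left(-11325 - 24600 + 453 \left(- \frac{1}{184}\right) + 3 \left(- \frac{1}{184}\right) 328\right) = -93995 - \frac{6611637}{184} = - \frac{23906717}{184}$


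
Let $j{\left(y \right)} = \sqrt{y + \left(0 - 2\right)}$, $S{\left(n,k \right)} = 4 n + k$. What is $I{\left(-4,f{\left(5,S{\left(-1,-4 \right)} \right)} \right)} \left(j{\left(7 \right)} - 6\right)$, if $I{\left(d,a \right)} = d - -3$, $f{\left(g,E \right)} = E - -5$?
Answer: $6 - \sqrt{5} \approx 3.7639$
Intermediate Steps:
$S{\left(n,k \right)} = k + 4 n$
$j{\left(y \right)} = \sqrt{-2 + y}$ ($j{\left(y \right)} = \sqrt{y - 2} = \sqrt{-2 + y}$)
$f{\left(g,E \right)} = 5 + E$ ($f{\left(g,E \right)} = E + 5 = 5 + E$)
$I{\left(d,a \right)} = 3 + d$ ($I{\left(d,a \right)} = d + 3 = 3 + d$)
$I{\left(-4,f{\left(5,S{\left(-1,-4 \right)} \right)} \right)} \left(j{\left(7 \right)} - 6\right) = \left(3 - 4\right) \left(\sqrt{-2 + 7} - 6\right) = - (\sqrt{5} - 6) = - (-6 + \sqrt{5}) = 6 - \sqrt{5}$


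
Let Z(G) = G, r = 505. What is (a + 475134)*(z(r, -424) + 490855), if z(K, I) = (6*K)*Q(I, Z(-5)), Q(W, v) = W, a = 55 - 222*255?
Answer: -332295217835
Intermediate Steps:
a = -56555 (a = 55 - 56610 = -56555)
z(K, I) = 6*I*K (z(K, I) = (6*K)*I = 6*I*K)
(a + 475134)*(z(r, -424) + 490855) = (-56555 + 475134)*(6*(-424)*505 + 490855) = 418579*(-1284720 + 490855) = 418579*(-793865) = -332295217835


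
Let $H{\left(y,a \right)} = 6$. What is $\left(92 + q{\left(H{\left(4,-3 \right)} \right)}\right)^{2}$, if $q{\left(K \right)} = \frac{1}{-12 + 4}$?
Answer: $\frac{540225}{64} \approx 8441.0$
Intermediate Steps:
$q{\left(K \right)} = - \frac{1}{8}$ ($q{\left(K \right)} = \frac{1}{-8} = - \frac{1}{8}$)
$\left(92 + q{\left(H{\left(4,-3 \right)} \right)}\right)^{2} = \left(92 - \frac{1}{8}\right)^{2} = \left(\frac{735}{8}\right)^{2} = \frac{540225}{64}$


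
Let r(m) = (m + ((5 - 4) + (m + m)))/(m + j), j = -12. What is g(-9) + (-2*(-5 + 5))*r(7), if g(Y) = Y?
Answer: -9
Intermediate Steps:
r(m) = (1 + 3*m)/(-12 + m) (r(m) = (m + ((5 - 4) + (m + m)))/(m - 12) = (m + (1 + 2*m))/(-12 + m) = (1 + 3*m)/(-12 + m))
g(-9) + (-2*(-5 + 5))*r(7) = -9 + (-2*(-5 + 5))*((1 + 3*7)/(-12 + 7)) = -9 + (-2*0)*((1 + 21)/(-5)) = -9 + 0*(-⅕*22) = -9 + 0*(-22/5) = -9 + 0 = -9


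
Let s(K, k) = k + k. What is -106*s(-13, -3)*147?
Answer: 93492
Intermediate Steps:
s(K, k) = 2*k
-106*s(-13, -3)*147 = -212*(-3)*147 = -106*(-6)*147 = 636*147 = 93492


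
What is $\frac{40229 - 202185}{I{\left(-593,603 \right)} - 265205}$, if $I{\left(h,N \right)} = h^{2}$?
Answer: $- \frac{40489}{21611} \approx -1.8735$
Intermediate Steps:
$\frac{40229 - 202185}{I{\left(-593,603 \right)} - 265205} = \frac{40229 - 202185}{\left(-593\right)^{2} - 265205} = - \frac{161956}{351649 - 265205} = - \frac{161956}{86444} = \left(-161956\right) \frac{1}{86444} = - \frac{40489}{21611}$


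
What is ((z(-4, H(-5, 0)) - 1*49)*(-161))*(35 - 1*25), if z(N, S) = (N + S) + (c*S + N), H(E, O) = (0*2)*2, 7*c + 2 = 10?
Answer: 91770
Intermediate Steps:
c = 8/7 (c = -2/7 + (⅐)*10 = -2/7 + 10/7 = 8/7 ≈ 1.1429)
H(E, O) = 0 (H(E, O) = 0*2 = 0)
z(N, S) = 2*N + 15*S/7 (z(N, S) = (N + S) + (8*S/7 + N) = (N + S) + (N + 8*S/7) = 2*N + 15*S/7)
((z(-4, H(-5, 0)) - 1*49)*(-161))*(35 - 1*25) = (((2*(-4) + (15/7)*0) - 1*49)*(-161))*(35 - 1*25) = (((-8 + 0) - 49)*(-161))*(35 - 25) = ((-8 - 49)*(-161))*10 = -57*(-161)*10 = 9177*10 = 91770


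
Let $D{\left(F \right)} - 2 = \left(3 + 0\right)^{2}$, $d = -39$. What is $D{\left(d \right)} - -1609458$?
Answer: $1609469$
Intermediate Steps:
$D{\left(F \right)} = 11$ ($D{\left(F \right)} = 2 + \left(3 + 0\right)^{2} = 2 + 3^{2} = 2 + 9 = 11$)
$D{\left(d \right)} - -1609458 = 11 - -1609458 = 11 + 1609458 = 1609469$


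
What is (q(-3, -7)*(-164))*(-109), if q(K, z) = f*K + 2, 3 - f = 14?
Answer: 625660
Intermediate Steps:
f = -11 (f = 3 - 1*14 = 3 - 14 = -11)
q(K, z) = 2 - 11*K (q(K, z) = -11*K + 2 = 2 - 11*K)
(q(-3, -7)*(-164))*(-109) = ((2 - 11*(-3))*(-164))*(-109) = ((2 + 33)*(-164))*(-109) = (35*(-164))*(-109) = -5740*(-109) = 625660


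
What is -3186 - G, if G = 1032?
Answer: -4218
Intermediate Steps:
-3186 - G = -3186 - 1*1032 = -3186 - 1032 = -4218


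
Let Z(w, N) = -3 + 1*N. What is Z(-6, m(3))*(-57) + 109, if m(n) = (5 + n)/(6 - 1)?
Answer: 944/5 ≈ 188.80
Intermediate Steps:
m(n) = 1 + n/5 (m(n) = (5 + n)/5 = (5 + n)*(⅕) = 1 + n/5)
Z(w, N) = -3 + N
Z(-6, m(3))*(-57) + 109 = (-3 + (1 + (⅕)*3))*(-57) + 109 = (-3 + (1 + ⅗))*(-57) + 109 = (-3 + 8/5)*(-57) + 109 = -7/5*(-57) + 109 = 399/5 + 109 = 944/5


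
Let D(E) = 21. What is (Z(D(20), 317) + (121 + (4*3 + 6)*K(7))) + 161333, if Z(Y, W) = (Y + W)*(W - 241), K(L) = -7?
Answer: 187016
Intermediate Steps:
Z(Y, W) = (-241 + W)*(W + Y) (Z(Y, W) = (W + Y)*(-241 + W) = (-241 + W)*(W + Y))
(Z(D(20), 317) + (121 + (4*3 + 6)*K(7))) + 161333 = ((317² - 241*317 - 241*21 + 317*21) + (121 + (4*3 + 6)*(-7))) + 161333 = ((100489 - 76397 - 5061 + 6657) + (121 + (12 + 6)*(-7))) + 161333 = (25688 + (121 + 18*(-7))) + 161333 = (25688 + (121 - 126)) + 161333 = (25688 - 5) + 161333 = 25683 + 161333 = 187016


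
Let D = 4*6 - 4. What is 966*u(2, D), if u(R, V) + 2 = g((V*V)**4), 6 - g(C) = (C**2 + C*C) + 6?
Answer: -1266155520000000000001932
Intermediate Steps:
D = 20 (D = 24 - 4 = 20)
g(C) = -2*C**2 (g(C) = 6 - ((C**2 + C*C) + 6) = 6 - ((C**2 + C**2) + 6) = 6 - (2*C**2 + 6) = 6 - (6 + 2*C**2) = 6 + (-6 - 2*C**2) = -2*C**2)
u(R, V) = -2 - 2*V**16
966*u(2, D) = 966*(-2 - 2*20**16) = 966*(-2 - 2*655360000000000000000) = 966*(-2 - 1310720000000000000000) = 966*(-1310720000000000000002) = -1266155520000000000001932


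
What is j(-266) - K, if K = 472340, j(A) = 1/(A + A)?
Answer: -251284881/532 ≈ -4.7234e+5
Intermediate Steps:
j(A) = 1/(2*A)
j(-266) - K = (½)/(-266) - 1*472340 = (½)*(-1/266) - 472340 = -1/532 - 472340 = -251284881/532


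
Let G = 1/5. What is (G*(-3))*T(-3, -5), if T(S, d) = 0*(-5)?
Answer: 0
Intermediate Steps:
T(S, d) = 0
G = 1/5 ≈ 0.20000
(G*(-3))*T(-3, -5) = ((1/5)*(-3))*0 = -3/5*0 = 0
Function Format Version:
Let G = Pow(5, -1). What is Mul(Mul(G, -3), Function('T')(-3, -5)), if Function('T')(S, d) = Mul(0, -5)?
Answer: 0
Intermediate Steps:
Function('T')(S, d) = 0
G = Rational(1, 5) ≈ 0.20000
Mul(Mul(G, -3), Function('T')(-3, -5)) = Mul(Mul(Rational(1, 5), -3), 0) = Mul(Rational(-3, 5), 0) = 0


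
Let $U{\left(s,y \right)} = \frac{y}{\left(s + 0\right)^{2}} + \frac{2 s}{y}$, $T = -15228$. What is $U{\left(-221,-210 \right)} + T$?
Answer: $- \frac{78083056729}{5128305} \approx -15226.0$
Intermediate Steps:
$U{\left(s,y \right)} = \frac{y}{s^{2}} + \frac{2 s}{y}$
$U{\left(-221,-210 \right)} + T = \left(- \frac{210}{48841} + 2 \left(-221\right) \frac{1}{-210}\right) - 15228 = \left(\left(-210\right) \frac{1}{48841} + 2 \left(-221\right) \left(- \frac{1}{210}\right)\right) - 15228 = \left(- \frac{210}{48841} + \frac{221}{105}\right) - 15228 = \frac{10771811}{5128305} - 15228 = - \frac{78083056729}{5128305}$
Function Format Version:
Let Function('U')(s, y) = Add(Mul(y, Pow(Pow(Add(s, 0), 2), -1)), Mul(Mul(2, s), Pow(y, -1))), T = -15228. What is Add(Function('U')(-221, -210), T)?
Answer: Rational(-78083056729, 5128305) ≈ -15226.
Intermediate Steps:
Function('U')(s, y) = Add(Mul(y, Pow(s, -2)), Mul(2, s, Pow(y, -1))) (Function('U')(s, y) = Add(Mul(y, Pow(Pow(s, 2), -1)), Mul(2, s, Pow(y, -1))) = Add(Mul(y, Pow(s, -2)), Mul(2, s, Pow(y, -1))))
Add(Function('U')(-221, -210), T) = Add(Add(Mul(-210, Pow(-221, -2)), Mul(2, -221, Pow(-210, -1))), -15228) = Add(Add(Mul(-210, Rational(1, 48841)), Mul(2, -221, Rational(-1, 210))), -15228) = Add(Add(Rational(-210, 48841), Rational(221, 105)), -15228) = Add(Rational(10771811, 5128305), -15228) = Rational(-78083056729, 5128305)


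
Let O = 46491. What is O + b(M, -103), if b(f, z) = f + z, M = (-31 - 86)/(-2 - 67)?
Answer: 1066963/23 ≈ 46390.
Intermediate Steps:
M = 39/23 (M = -117/(-69) = -117*(-1/69) = 39/23 ≈ 1.6957)
O + b(M, -103) = 46491 + (39/23 - 103) = 46491 - 2330/23 = 1066963/23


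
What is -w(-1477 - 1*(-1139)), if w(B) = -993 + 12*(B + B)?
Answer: 9105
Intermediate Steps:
w(B) = -993 + 24*B (w(B) = -993 + 12*(2*B) = -993 + 24*B)
-w(-1477 - 1*(-1139)) = -(-993 + 24*(-1477 - 1*(-1139))) = -(-993 + 24*(-1477 + 1139)) = -(-993 + 24*(-338)) = -(-993 - 8112) = -1*(-9105) = 9105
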